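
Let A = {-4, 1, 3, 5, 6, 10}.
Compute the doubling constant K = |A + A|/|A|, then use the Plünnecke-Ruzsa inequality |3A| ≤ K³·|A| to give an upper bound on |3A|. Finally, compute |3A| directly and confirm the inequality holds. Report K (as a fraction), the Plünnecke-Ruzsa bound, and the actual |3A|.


|A| = 6.
Step 1: Compute A + A by enumerating all 36 pairs.
A + A = {-8, -3, -1, 1, 2, 4, 6, 7, 8, 9, 10, 11, 12, 13, 15, 16, 20}, so |A + A| = 17.
Step 2: Doubling constant K = |A + A|/|A| = 17/6 = 17/6 ≈ 2.8333.
Step 3: Plünnecke-Ruzsa gives |3A| ≤ K³·|A| = (2.8333)³ · 6 ≈ 136.4722.
Step 4: Compute 3A = A + A + A directly by enumerating all triples (a,b,c) ∈ A³; |3A| = 31.
Step 5: Check 31 ≤ 136.4722? Yes ✓.

K = 17/6, Plünnecke-Ruzsa bound K³|A| ≈ 136.4722, |3A| = 31, inequality holds.


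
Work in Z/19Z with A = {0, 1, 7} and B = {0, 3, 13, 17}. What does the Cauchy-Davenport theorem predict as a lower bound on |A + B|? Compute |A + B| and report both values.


Cauchy-Davenport: |A + B| ≥ min(p, |A| + |B| - 1) for A, B nonempty in Z/pZ.
|A| = 3, |B| = 4, p = 19.
CD lower bound = min(19, 3 + 4 - 1) = min(19, 6) = 6.
Compute A + B mod 19 directly:
a = 0: 0+0=0, 0+3=3, 0+13=13, 0+17=17
a = 1: 1+0=1, 1+3=4, 1+13=14, 1+17=18
a = 7: 7+0=7, 7+3=10, 7+13=1, 7+17=5
A + B = {0, 1, 3, 4, 5, 7, 10, 13, 14, 17, 18}, so |A + B| = 11.
Verify: 11 ≥ 6? Yes ✓.

CD lower bound = 6, actual |A + B| = 11.


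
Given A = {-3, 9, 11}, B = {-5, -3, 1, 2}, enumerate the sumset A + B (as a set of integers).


A + B = {a + b : a ∈ A, b ∈ B}.
Enumerate all |A|·|B| = 3·4 = 12 pairs (a, b) and collect distinct sums.
a = -3: -3+-5=-8, -3+-3=-6, -3+1=-2, -3+2=-1
a = 9: 9+-5=4, 9+-3=6, 9+1=10, 9+2=11
a = 11: 11+-5=6, 11+-3=8, 11+1=12, 11+2=13
Collecting distinct sums: A + B = {-8, -6, -2, -1, 4, 6, 8, 10, 11, 12, 13}
|A + B| = 11

A + B = {-8, -6, -2, -1, 4, 6, 8, 10, 11, 12, 13}


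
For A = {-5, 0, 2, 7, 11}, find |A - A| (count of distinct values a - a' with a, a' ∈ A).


A - A = {a - a' : a, a' ∈ A}; |A| = 5.
Bounds: 2|A|-1 ≤ |A - A| ≤ |A|² - |A| + 1, i.e. 9 ≤ |A - A| ≤ 21.
Note: 0 ∈ A - A always (from a - a). The set is symmetric: if d ∈ A - A then -d ∈ A - A.
Enumerate nonzero differences d = a - a' with a > a' (then include -d):
Positive differences: {2, 4, 5, 7, 9, 11, 12, 16}
Full difference set: {0} ∪ (positive diffs) ∪ (negative diffs).
|A - A| = 1 + 2·8 = 17 (matches direct enumeration: 17).

|A - A| = 17


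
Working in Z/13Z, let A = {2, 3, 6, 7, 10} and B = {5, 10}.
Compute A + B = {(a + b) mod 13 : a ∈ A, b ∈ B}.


Work in Z/13Z: reduce every sum a + b modulo 13.
Enumerate all 10 pairs:
a = 2: 2+5=7, 2+10=12
a = 3: 3+5=8, 3+10=0
a = 6: 6+5=11, 6+10=3
a = 7: 7+5=12, 7+10=4
a = 10: 10+5=2, 10+10=7
Distinct residues collected: {0, 2, 3, 4, 7, 8, 11, 12}
|A + B| = 8 (out of 13 total residues).

A + B = {0, 2, 3, 4, 7, 8, 11, 12}


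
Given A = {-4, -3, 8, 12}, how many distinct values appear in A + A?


A + A = {a + a' : a, a' ∈ A}; |A| = 4.
General bounds: 2|A| - 1 ≤ |A + A| ≤ |A|(|A|+1)/2, i.e. 7 ≤ |A + A| ≤ 10.
Lower bound 2|A|-1 is attained iff A is an arithmetic progression.
Enumerate sums a + a' for a ≤ a' (symmetric, so this suffices):
a = -4: -4+-4=-8, -4+-3=-7, -4+8=4, -4+12=8
a = -3: -3+-3=-6, -3+8=5, -3+12=9
a = 8: 8+8=16, 8+12=20
a = 12: 12+12=24
Distinct sums: {-8, -7, -6, 4, 5, 8, 9, 16, 20, 24}
|A + A| = 10

|A + A| = 10


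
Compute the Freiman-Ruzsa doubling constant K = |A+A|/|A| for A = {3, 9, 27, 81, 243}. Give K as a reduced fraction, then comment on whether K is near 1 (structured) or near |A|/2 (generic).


|A| = 5.
Compute A + A by enumerating all 25 pairs.
A + A = {6, 12, 18, 30, 36, 54, 84, 90, 108, 162, 246, 252, 270, 324, 486}, so |A + A| = 15.
K = |A + A| / |A| = 15/5 = 3/1 ≈ 3.0000.
Reference: AP of size 5 gives K = 9/5 ≈ 1.8000; a fully generic set of size 5 gives K ≈ 3.0000.

|A| = 5, |A + A| = 15, K = 15/5 = 3/1.


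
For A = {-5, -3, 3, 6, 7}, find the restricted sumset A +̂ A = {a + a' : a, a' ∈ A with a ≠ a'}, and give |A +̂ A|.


Restricted sumset: A +̂ A = {a + a' : a ∈ A, a' ∈ A, a ≠ a'}.
Equivalently, take A + A and drop any sum 2a that is achievable ONLY as a + a for a ∈ A (i.e. sums representable only with equal summands).
Enumerate pairs (a, a') with a < a' (symmetric, so each unordered pair gives one sum; this covers all a ≠ a'):
  -5 + -3 = -8
  -5 + 3 = -2
  -5 + 6 = 1
  -5 + 7 = 2
  -3 + 3 = 0
  -3 + 6 = 3
  -3 + 7 = 4
  3 + 6 = 9
  3 + 7 = 10
  6 + 7 = 13
Collected distinct sums: {-8, -2, 0, 1, 2, 3, 4, 9, 10, 13}
|A +̂ A| = 10
(Reference bound: |A +̂ A| ≥ 2|A| - 3 for |A| ≥ 2, with |A| = 5 giving ≥ 7.)

|A +̂ A| = 10


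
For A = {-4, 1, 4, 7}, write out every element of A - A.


A - A = {a - a' : a, a' ∈ A}.
Compute a - a' for each ordered pair (a, a'):
a = -4: -4--4=0, -4-1=-5, -4-4=-8, -4-7=-11
a = 1: 1--4=5, 1-1=0, 1-4=-3, 1-7=-6
a = 4: 4--4=8, 4-1=3, 4-4=0, 4-7=-3
a = 7: 7--4=11, 7-1=6, 7-4=3, 7-7=0
Collecting distinct values (and noting 0 appears from a-a):
A - A = {-11, -8, -6, -5, -3, 0, 3, 5, 6, 8, 11}
|A - A| = 11

A - A = {-11, -8, -6, -5, -3, 0, 3, 5, 6, 8, 11}


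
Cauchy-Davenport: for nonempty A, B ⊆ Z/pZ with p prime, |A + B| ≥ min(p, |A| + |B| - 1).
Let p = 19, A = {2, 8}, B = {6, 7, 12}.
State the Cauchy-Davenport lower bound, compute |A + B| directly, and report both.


Cauchy-Davenport: |A + B| ≥ min(p, |A| + |B| - 1) for A, B nonempty in Z/pZ.
|A| = 2, |B| = 3, p = 19.
CD lower bound = min(19, 2 + 3 - 1) = min(19, 4) = 4.
Compute A + B mod 19 directly:
a = 2: 2+6=8, 2+7=9, 2+12=14
a = 8: 8+6=14, 8+7=15, 8+12=1
A + B = {1, 8, 9, 14, 15}, so |A + B| = 5.
Verify: 5 ≥ 4? Yes ✓.

CD lower bound = 4, actual |A + B| = 5.


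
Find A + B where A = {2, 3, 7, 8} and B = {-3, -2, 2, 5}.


A + B = {a + b : a ∈ A, b ∈ B}.
Enumerate all |A|·|B| = 4·4 = 16 pairs (a, b) and collect distinct sums.
a = 2: 2+-3=-1, 2+-2=0, 2+2=4, 2+5=7
a = 3: 3+-3=0, 3+-2=1, 3+2=5, 3+5=8
a = 7: 7+-3=4, 7+-2=5, 7+2=9, 7+5=12
a = 8: 8+-3=5, 8+-2=6, 8+2=10, 8+5=13
Collecting distinct sums: A + B = {-1, 0, 1, 4, 5, 6, 7, 8, 9, 10, 12, 13}
|A + B| = 12

A + B = {-1, 0, 1, 4, 5, 6, 7, 8, 9, 10, 12, 13}


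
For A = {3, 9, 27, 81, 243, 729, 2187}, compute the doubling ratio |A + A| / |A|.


|A| = 7.
Compute A + A by enumerating all 49 pairs.
A + A = {6, 12, 18, 30, 36, 54, 84, 90, 108, 162, 246, 252, 270, 324, 486, 732, 738, 756, 810, 972, 1458, 2190, 2196, 2214, 2268, 2430, 2916, 4374}, so |A + A| = 28.
K = |A + A| / |A| = 28/7 = 4/1 ≈ 4.0000.
Reference: AP of size 7 gives K = 13/7 ≈ 1.8571; a fully generic set of size 7 gives K ≈ 4.0000.

|A| = 7, |A + A| = 28, K = 28/7 = 4/1.


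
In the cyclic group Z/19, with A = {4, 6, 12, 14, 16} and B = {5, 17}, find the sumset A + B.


Work in Z/19Z: reduce every sum a + b modulo 19.
Enumerate all 10 pairs:
a = 4: 4+5=9, 4+17=2
a = 6: 6+5=11, 6+17=4
a = 12: 12+5=17, 12+17=10
a = 14: 14+5=0, 14+17=12
a = 16: 16+5=2, 16+17=14
Distinct residues collected: {0, 2, 4, 9, 10, 11, 12, 14, 17}
|A + B| = 9 (out of 19 total residues).

A + B = {0, 2, 4, 9, 10, 11, 12, 14, 17}


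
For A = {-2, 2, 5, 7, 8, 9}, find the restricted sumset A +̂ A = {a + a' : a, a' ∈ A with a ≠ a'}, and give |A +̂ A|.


Restricted sumset: A +̂ A = {a + a' : a ∈ A, a' ∈ A, a ≠ a'}.
Equivalently, take A + A and drop any sum 2a that is achievable ONLY as a + a for a ∈ A (i.e. sums representable only with equal summands).
Enumerate pairs (a, a') with a < a' (symmetric, so each unordered pair gives one sum; this covers all a ≠ a'):
  -2 + 2 = 0
  -2 + 5 = 3
  -2 + 7 = 5
  -2 + 8 = 6
  -2 + 9 = 7
  2 + 5 = 7
  2 + 7 = 9
  2 + 8 = 10
  2 + 9 = 11
  5 + 7 = 12
  5 + 8 = 13
  5 + 9 = 14
  7 + 8 = 15
  7 + 9 = 16
  8 + 9 = 17
Collected distinct sums: {0, 3, 5, 6, 7, 9, 10, 11, 12, 13, 14, 15, 16, 17}
|A +̂ A| = 14
(Reference bound: |A +̂ A| ≥ 2|A| - 3 for |A| ≥ 2, with |A| = 6 giving ≥ 9.)

|A +̂ A| = 14


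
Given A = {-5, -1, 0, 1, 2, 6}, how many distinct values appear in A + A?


A + A = {a + a' : a, a' ∈ A}; |A| = 6.
General bounds: 2|A| - 1 ≤ |A + A| ≤ |A|(|A|+1)/2, i.e. 11 ≤ |A + A| ≤ 21.
Lower bound 2|A|-1 is attained iff A is an arithmetic progression.
Enumerate sums a + a' for a ≤ a' (symmetric, so this suffices):
a = -5: -5+-5=-10, -5+-1=-6, -5+0=-5, -5+1=-4, -5+2=-3, -5+6=1
a = -1: -1+-1=-2, -1+0=-1, -1+1=0, -1+2=1, -1+6=5
a = 0: 0+0=0, 0+1=1, 0+2=2, 0+6=6
a = 1: 1+1=2, 1+2=3, 1+6=7
a = 2: 2+2=4, 2+6=8
a = 6: 6+6=12
Distinct sums: {-10, -6, -5, -4, -3, -2, -1, 0, 1, 2, 3, 4, 5, 6, 7, 8, 12}
|A + A| = 17

|A + A| = 17


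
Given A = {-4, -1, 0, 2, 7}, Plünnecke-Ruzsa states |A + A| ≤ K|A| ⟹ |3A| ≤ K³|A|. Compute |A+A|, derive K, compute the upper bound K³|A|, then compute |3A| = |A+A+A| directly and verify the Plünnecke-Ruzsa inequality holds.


|A| = 5.
Step 1: Compute A + A by enumerating all 25 pairs.
A + A = {-8, -5, -4, -2, -1, 0, 1, 2, 3, 4, 6, 7, 9, 14}, so |A + A| = 14.
Step 2: Doubling constant K = |A + A|/|A| = 14/5 = 14/5 ≈ 2.8000.
Step 3: Plünnecke-Ruzsa gives |3A| ≤ K³·|A| = (2.8000)³ · 5 ≈ 109.7600.
Step 4: Compute 3A = A + A + A directly by enumerating all triples (a,b,c) ∈ A³; |3A| = 25.
Step 5: Check 25 ≤ 109.7600? Yes ✓.

K = 14/5, Plünnecke-Ruzsa bound K³|A| ≈ 109.7600, |3A| = 25, inequality holds.


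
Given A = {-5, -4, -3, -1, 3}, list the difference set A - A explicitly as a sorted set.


A - A = {a - a' : a, a' ∈ A}.
Compute a - a' for each ordered pair (a, a'):
a = -5: -5--5=0, -5--4=-1, -5--3=-2, -5--1=-4, -5-3=-8
a = -4: -4--5=1, -4--4=0, -4--3=-1, -4--1=-3, -4-3=-7
a = -3: -3--5=2, -3--4=1, -3--3=0, -3--1=-2, -3-3=-6
a = -1: -1--5=4, -1--4=3, -1--3=2, -1--1=0, -1-3=-4
a = 3: 3--5=8, 3--4=7, 3--3=6, 3--1=4, 3-3=0
Collecting distinct values (and noting 0 appears from a-a):
A - A = {-8, -7, -6, -4, -3, -2, -1, 0, 1, 2, 3, 4, 6, 7, 8}
|A - A| = 15

A - A = {-8, -7, -6, -4, -3, -2, -1, 0, 1, 2, 3, 4, 6, 7, 8}


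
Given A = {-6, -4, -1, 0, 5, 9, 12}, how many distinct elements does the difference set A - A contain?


A - A = {a - a' : a, a' ∈ A}; |A| = 7.
Bounds: 2|A|-1 ≤ |A - A| ≤ |A|² - |A| + 1, i.e. 13 ≤ |A - A| ≤ 43.
Note: 0 ∈ A - A always (from a - a). The set is symmetric: if d ∈ A - A then -d ∈ A - A.
Enumerate nonzero differences d = a - a' with a > a' (then include -d):
Positive differences: {1, 2, 3, 4, 5, 6, 7, 9, 10, 11, 12, 13, 15, 16, 18}
Full difference set: {0} ∪ (positive diffs) ∪ (negative diffs).
|A - A| = 1 + 2·15 = 31 (matches direct enumeration: 31).

|A - A| = 31


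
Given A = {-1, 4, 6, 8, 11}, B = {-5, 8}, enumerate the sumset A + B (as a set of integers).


A + B = {a + b : a ∈ A, b ∈ B}.
Enumerate all |A|·|B| = 5·2 = 10 pairs (a, b) and collect distinct sums.
a = -1: -1+-5=-6, -1+8=7
a = 4: 4+-5=-1, 4+8=12
a = 6: 6+-5=1, 6+8=14
a = 8: 8+-5=3, 8+8=16
a = 11: 11+-5=6, 11+8=19
Collecting distinct sums: A + B = {-6, -1, 1, 3, 6, 7, 12, 14, 16, 19}
|A + B| = 10

A + B = {-6, -1, 1, 3, 6, 7, 12, 14, 16, 19}


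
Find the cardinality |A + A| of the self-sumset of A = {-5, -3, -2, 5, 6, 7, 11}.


A + A = {a + a' : a, a' ∈ A}; |A| = 7.
General bounds: 2|A| - 1 ≤ |A + A| ≤ |A|(|A|+1)/2, i.e. 13 ≤ |A + A| ≤ 28.
Lower bound 2|A|-1 is attained iff A is an arithmetic progression.
Enumerate sums a + a' for a ≤ a' (symmetric, so this suffices):
a = -5: -5+-5=-10, -5+-3=-8, -5+-2=-7, -5+5=0, -5+6=1, -5+7=2, -5+11=6
a = -3: -3+-3=-6, -3+-2=-5, -3+5=2, -3+6=3, -3+7=4, -3+11=8
a = -2: -2+-2=-4, -2+5=3, -2+6=4, -2+7=5, -2+11=9
a = 5: 5+5=10, 5+6=11, 5+7=12, 5+11=16
a = 6: 6+6=12, 6+7=13, 6+11=17
a = 7: 7+7=14, 7+11=18
a = 11: 11+11=22
Distinct sums: {-10, -8, -7, -6, -5, -4, 0, 1, 2, 3, 4, 5, 6, 8, 9, 10, 11, 12, 13, 14, 16, 17, 18, 22}
|A + A| = 24

|A + A| = 24


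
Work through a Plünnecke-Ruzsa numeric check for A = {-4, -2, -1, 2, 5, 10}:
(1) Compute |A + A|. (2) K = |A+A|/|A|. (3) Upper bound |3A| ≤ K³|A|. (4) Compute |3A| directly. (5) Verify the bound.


|A| = 6.
Step 1: Compute A + A by enumerating all 36 pairs.
A + A = {-8, -6, -5, -4, -3, -2, 0, 1, 3, 4, 6, 7, 8, 9, 10, 12, 15, 20}, so |A + A| = 18.
Step 2: Doubling constant K = |A + A|/|A| = 18/6 = 18/6 ≈ 3.0000.
Step 3: Plünnecke-Ruzsa gives |3A| ≤ K³·|A| = (3.0000)³ · 6 ≈ 162.0000.
Step 4: Compute 3A = A + A + A directly by enumerating all triples (a,b,c) ∈ A³; |3A| = 35.
Step 5: Check 35 ≤ 162.0000? Yes ✓.

K = 18/6, Plünnecke-Ruzsa bound K³|A| ≈ 162.0000, |3A| = 35, inequality holds.


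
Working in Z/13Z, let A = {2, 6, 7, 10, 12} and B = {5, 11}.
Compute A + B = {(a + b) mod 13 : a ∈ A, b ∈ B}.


Work in Z/13Z: reduce every sum a + b modulo 13.
Enumerate all 10 pairs:
a = 2: 2+5=7, 2+11=0
a = 6: 6+5=11, 6+11=4
a = 7: 7+5=12, 7+11=5
a = 10: 10+5=2, 10+11=8
a = 12: 12+5=4, 12+11=10
Distinct residues collected: {0, 2, 4, 5, 7, 8, 10, 11, 12}
|A + B| = 9 (out of 13 total residues).

A + B = {0, 2, 4, 5, 7, 8, 10, 11, 12}


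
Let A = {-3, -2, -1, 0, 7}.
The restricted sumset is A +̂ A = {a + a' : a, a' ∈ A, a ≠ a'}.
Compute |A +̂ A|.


Restricted sumset: A +̂ A = {a + a' : a ∈ A, a' ∈ A, a ≠ a'}.
Equivalently, take A + A and drop any sum 2a that is achievable ONLY as a + a for a ∈ A (i.e. sums representable only with equal summands).
Enumerate pairs (a, a') with a < a' (symmetric, so each unordered pair gives one sum; this covers all a ≠ a'):
  -3 + -2 = -5
  -3 + -1 = -4
  -3 + 0 = -3
  -3 + 7 = 4
  -2 + -1 = -3
  -2 + 0 = -2
  -2 + 7 = 5
  -1 + 0 = -1
  -1 + 7 = 6
  0 + 7 = 7
Collected distinct sums: {-5, -4, -3, -2, -1, 4, 5, 6, 7}
|A +̂ A| = 9
(Reference bound: |A +̂ A| ≥ 2|A| - 3 for |A| ≥ 2, with |A| = 5 giving ≥ 7.)

|A +̂ A| = 9


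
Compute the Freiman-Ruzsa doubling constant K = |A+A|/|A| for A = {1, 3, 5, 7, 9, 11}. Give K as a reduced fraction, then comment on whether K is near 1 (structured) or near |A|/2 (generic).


|A| = 6.
Compute A + A by enumerating all 36 pairs.
A + A = {2, 4, 6, 8, 10, 12, 14, 16, 18, 20, 22}, so |A + A| = 11.
K = |A + A| / |A| = 11/6 (already in lowest terms) ≈ 1.8333.
Reference: AP of size 6 gives K = 11/6 ≈ 1.8333; a fully generic set of size 6 gives K ≈ 3.5000.

|A| = 6, |A + A| = 11, K = 11/6.


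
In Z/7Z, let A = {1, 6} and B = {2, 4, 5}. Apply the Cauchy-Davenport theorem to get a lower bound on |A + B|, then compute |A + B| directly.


Cauchy-Davenport: |A + B| ≥ min(p, |A| + |B| - 1) for A, B nonempty in Z/pZ.
|A| = 2, |B| = 3, p = 7.
CD lower bound = min(7, 2 + 3 - 1) = min(7, 4) = 4.
Compute A + B mod 7 directly:
a = 1: 1+2=3, 1+4=5, 1+5=6
a = 6: 6+2=1, 6+4=3, 6+5=4
A + B = {1, 3, 4, 5, 6}, so |A + B| = 5.
Verify: 5 ≥ 4? Yes ✓.

CD lower bound = 4, actual |A + B| = 5.


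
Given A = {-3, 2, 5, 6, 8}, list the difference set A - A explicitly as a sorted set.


A - A = {a - a' : a, a' ∈ A}.
Compute a - a' for each ordered pair (a, a'):
a = -3: -3--3=0, -3-2=-5, -3-5=-8, -3-6=-9, -3-8=-11
a = 2: 2--3=5, 2-2=0, 2-5=-3, 2-6=-4, 2-8=-6
a = 5: 5--3=8, 5-2=3, 5-5=0, 5-6=-1, 5-8=-3
a = 6: 6--3=9, 6-2=4, 6-5=1, 6-6=0, 6-8=-2
a = 8: 8--3=11, 8-2=6, 8-5=3, 8-6=2, 8-8=0
Collecting distinct values (and noting 0 appears from a-a):
A - A = {-11, -9, -8, -6, -5, -4, -3, -2, -1, 0, 1, 2, 3, 4, 5, 6, 8, 9, 11}
|A - A| = 19

A - A = {-11, -9, -8, -6, -5, -4, -3, -2, -1, 0, 1, 2, 3, 4, 5, 6, 8, 9, 11}


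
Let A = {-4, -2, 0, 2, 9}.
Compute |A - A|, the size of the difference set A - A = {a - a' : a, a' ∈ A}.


A - A = {a - a' : a, a' ∈ A}; |A| = 5.
Bounds: 2|A|-1 ≤ |A - A| ≤ |A|² - |A| + 1, i.e. 9 ≤ |A - A| ≤ 21.
Note: 0 ∈ A - A always (from a - a). The set is symmetric: if d ∈ A - A then -d ∈ A - A.
Enumerate nonzero differences d = a - a' with a > a' (then include -d):
Positive differences: {2, 4, 6, 7, 9, 11, 13}
Full difference set: {0} ∪ (positive diffs) ∪ (negative diffs).
|A - A| = 1 + 2·7 = 15 (matches direct enumeration: 15).

|A - A| = 15


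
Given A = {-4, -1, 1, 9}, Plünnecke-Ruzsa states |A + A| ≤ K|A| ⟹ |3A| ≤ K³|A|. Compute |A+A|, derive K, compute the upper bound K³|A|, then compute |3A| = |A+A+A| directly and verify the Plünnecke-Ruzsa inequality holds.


|A| = 4.
Step 1: Compute A + A by enumerating all 16 pairs.
A + A = {-8, -5, -3, -2, 0, 2, 5, 8, 10, 18}, so |A + A| = 10.
Step 2: Doubling constant K = |A + A|/|A| = 10/4 = 10/4 ≈ 2.5000.
Step 3: Plünnecke-Ruzsa gives |3A| ≤ K³·|A| = (2.5000)³ · 4 ≈ 62.5000.
Step 4: Compute 3A = A + A + A directly by enumerating all triples (a,b,c) ∈ A³; |3A| = 19.
Step 5: Check 19 ≤ 62.5000? Yes ✓.

K = 10/4, Plünnecke-Ruzsa bound K³|A| ≈ 62.5000, |3A| = 19, inequality holds.


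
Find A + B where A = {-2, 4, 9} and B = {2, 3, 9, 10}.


A + B = {a + b : a ∈ A, b ∈ B}.
Enumerate all |A|·|B| = 3·4 = 12 pairs (a, b) and collect distinct sums.
a = -2: -2+2=0, -2+3=1, -2+9=7, -2+10=8
a = 4: 4+2=6, 4+3=7, 4+9=13, 4+10=14
a = 9: 9+2=11, 9+3=12, 9+9=18, 9+10=19
Collecting distinct sums: A + B = {0, 1, 6, 7, 8, 11, 12, 13, 14, 18, 19}
|A + B| = 11

A + B = {0, 1, 6, 7, 8, 11, 12, 13, 14, 18, 19}


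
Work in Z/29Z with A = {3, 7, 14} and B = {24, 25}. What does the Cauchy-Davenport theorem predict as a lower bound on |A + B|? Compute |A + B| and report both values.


Cauchy-Davenport: |A + B| ≥ min(p, |A| + |B| - 1) for A, B nonempty in Z/pZ.
|A| = 3, |B| = 2, p = 29.
CD lower bound = min(29, 3 + 2 - 1) = min(29, 4) = 4.
Compute A + B mod 29 directly:
a = 3: 3+24=27, 3+25=28
a = 7: 7+24=2, 7+25=3
a = 14: 14+24=9, 14+25=10
A + B = {2, 3, 9, 10, 27, 28}, so |A + B| = 6.
Verify: 6 ≥ 4? Yes ✓.

CD lower bound = 4, actual |A + B| = 6.


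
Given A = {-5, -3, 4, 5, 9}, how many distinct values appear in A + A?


A + A = {a + a' : a, a' ∈ A}; |A| = 5.
General bounds: 2|A| - 1 ≤ |A + A| ≤ |A|(|A|+1)/2, i.e. 9 ≤ |A + A| ≤ 15.
Lower bound 2|A|-1 is attained iff A is an arithmetic progression.
Enumerate sums a + a' for a ≤ a' (symmetric, so this suffices):
a = -5: -5+-5=-10, -5+-3=-8, -5+4=-1, -5+5=0, -5+9=4
a = -3: -3+-3=-6, -3+4=1, -3+5=2, -3+9=6
a = 4: 4+4=8, 4+5=9, 4+9=13
a = 5: 5+5=10, 5+9=14
a = 9: 9+9=18
Distinct sums: {-10, -8, -6, -1, 0, 1, 2, 4, 6, 8, 9, 10, 13, 14, 18}
|A + A| = 15

|A + A| = 15


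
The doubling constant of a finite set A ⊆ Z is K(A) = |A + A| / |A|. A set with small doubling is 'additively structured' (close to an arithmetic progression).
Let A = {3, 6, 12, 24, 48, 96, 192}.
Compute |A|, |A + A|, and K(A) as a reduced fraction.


|A| = 7.
Compute A + A by enumerating all 49 pairs.
A + A = {6, 9, 12, 15, 18, 24, 27, 30, 36, 48, 51, 54, 60, 72, 96, 99, 102, 108, 120, 144, 192, 195, 198, 204, 216, 240, 288, 384}, so |A + A| = 28.
K = |A + A| / |A| = 28/7 = 4/1 ≈ 4.0000.
Reference: AP of size 7 gives K = 13/7 ≈ 1.8571; a fully generic set of size 7 gives K ≈ 4.0000.

|A| = 7, |A + A| = 28, K = 28/7 = 4/1.


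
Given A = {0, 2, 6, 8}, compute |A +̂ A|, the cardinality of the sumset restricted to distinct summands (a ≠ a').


Restricted sumset: A +̂ A = {a + a' : a ∈ A, a' ∈ A, a ≠ a'}.
Equivalently, take A + A and drop any sum 2a that is achievable ONLY as a + a for a ∈ A (i.e. sums representable only with equal summands).
Enumerate pairs (a, a') with a < a' (symmetric, so each unordered pair gives one sum; this covers all a ≠ a'):
  0 + 2 = 2
  0 + 6 = 6
  0 + 8 = 8
  2 + 6 = 8
  2 + 8 = 10
  6 + 8 = 14
Collected distinct sums: {2, 6, 8, 10, 14}
|A +̂ A| = 5
(Reference bound: |A +̂ A| ≥ 2|A| - 3 for |A| ≥ 2, with |A| = 4 giving ≥ 5.)

|A +̂ A| = 5


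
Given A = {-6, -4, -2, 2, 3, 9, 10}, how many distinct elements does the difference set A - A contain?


A - A = {a - a' : a, a' ∈ A}; |A| = 7.
Bounds: 2|A|-1 ≤ |A - A| ≤ |A|² - |A| + 1, i.e. 13 ≤ |A - A| ≤ 43.
Note: 0 ∈ A - A always (from a - a). The set is symmetric: if d ∈ A - A then -d ∈ A - A.
Enumerate nonzero differences d = a - a' with a > a' (then include -d):
Positive differences: {1, 2, 4, 5, 6, 7, 8, 9, 11, 12, 13, 14, 15, 16}
Full difference set: {0} ∪ (positive diffs) ∪ (negative diffs).
|A - A| = 1 + 2·14 = 29 (matches direct enumeration: 29).

|A - A| = 29


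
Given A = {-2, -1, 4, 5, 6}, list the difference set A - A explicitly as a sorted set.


A - A = {a - a' : a, a' ∈ A}.
Compute a - a' for each ordered pair (a, a'):
a = -2: -2--2=0, -2--1=-1, -2-4=-6, -2-5=-7, -2-6=-8
a = -1: -1--2=1, -1--1=0, -1-4=-5, -1-5=-6, -1-6=-7
a = 4: 4--2=6, 4--1=5, 4-4=0, 4-5=-1, 4-6=-2
a = 5: 5--2=7, 5--1=6, 5-4=1, 5-5=0, 5-6=-1
a = 6: 6--2=8, 6--1=7, 6-4=2, 6-5=1, 6-6=0
Collecting distinct values (and noting 0 appears from a-a):
A - A = {-8, -7, -6, -5, -2, -1, 0, 1, 2, 5, 6, 7, 8}
|A - A| = 13

A - A = {-8, -7, -6, -5, -2, -1, 0, 1, 2, 5, 6, 7, 8}


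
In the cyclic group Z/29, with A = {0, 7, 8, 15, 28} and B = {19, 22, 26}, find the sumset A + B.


Work in Z/29Z: reduce every sum a + b modulo 29.
Enumerate all 15 pairs:
a = 0: 0+19=19, 0+22=22, 0+26=26
a = 7: 7+19=26, 7+22=0, 7+26=4
a = 8: 8+19=27, 8+22=1, 8+26=5
a = 15: 15+19=5, 15+22=8, 15+26=12
a = 28: 28+19=18, 28+22=21, 28+26=25
Distinct residues collected: {0, 1, 4, 5, 8, 12, 18, 19, 21, 22, 25, 26, 27}
|A + B| = 13 (out of 29 total residues).

A + B = {0, 1, 4, 5, 8, 12, 18, 19, 21, 22, 25, 26, 27}


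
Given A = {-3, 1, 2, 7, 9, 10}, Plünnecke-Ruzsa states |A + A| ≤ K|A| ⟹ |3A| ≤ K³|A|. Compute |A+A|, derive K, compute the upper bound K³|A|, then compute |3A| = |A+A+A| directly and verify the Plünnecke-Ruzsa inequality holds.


|A| = 6.
Step 1: Compute A + A by enumerating all 36 pairs.
A + A = {-6, -2, -1, 2, 3, 4, 6, 7, 8, 9, 10, 11, 12, 14, 16, 17, 18, 19, 20}, so |A + A| = 19.
Step 2: Doubling constant K = |A + A|/|A| = 19/6 = 19/6 ≈ 3.1667.
Step 3: Plünnecke-Ruzsa gives |3A| ≤ K³·|A| = (3.1667)³ · 6 ≈ 190.5278.
Step 4: Compute 3A = A + A + A directly by enumerating all triples (a,b,c) ∈ A³; |3A| = 34.
Step 5: Check 34 ≤ 190.5278? Yes ✓.

K = 19/6, Plünnecke-Ruzsa bound K³|A| ≈ 190.5278, |3A| = 34, inequality holds.


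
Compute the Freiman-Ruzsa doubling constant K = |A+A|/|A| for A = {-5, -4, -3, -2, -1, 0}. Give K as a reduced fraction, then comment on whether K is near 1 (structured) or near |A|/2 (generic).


|A| = 6.
Compute A + A by enumerating all 36 pairs.
A + A = {-10, -9, -8, -7, -6, -5, -4, -3, -2, -1, 0}, so |A + A| = 11.
K = |A + A| / |A| = 11/6 (already in lowest terms) ≈ 1.8333.
Reference: AP of size 6 gives K = 11/6 ≈ 1.8333; a fully generic set of size 6 gives K ≈ 3.5000.

|A| = 6, |A + A| = 11, K = 11/6.


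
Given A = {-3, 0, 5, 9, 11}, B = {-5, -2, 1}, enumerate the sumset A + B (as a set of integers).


A + B = {a + b : a ∈ A, b ∈ B}.
Enumerate all |A|·|B| = 5·3 = 15 pairs (a, b) and collect distinct sums.
a = -3: -3+-5=-8, -3+-2=-5, -3+1=-2
a = 0: 0+-5=-5, 0+-2=-2, 0+1=1
a = 5: 5+-5=0, 5+-2=3, 5+1=6
a = 9: 9+-5=4, 9+-2=7, 9+1=10
a = 11: 11+-5=6, 11+-2=9, 11+1=12
Collecting distinct sums: A + B = {-8, -5, -2, 0, 1, 3, 4, 6, 7, 9, 10, 12}
|A + B| = 12

A + B = {-8, -5, -2, 0, 1, 3, 4, 6, 7, 9, 10, 12}


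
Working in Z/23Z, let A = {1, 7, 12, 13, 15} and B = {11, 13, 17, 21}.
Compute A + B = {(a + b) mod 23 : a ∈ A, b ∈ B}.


Work in Z/23Z: reduce every sum a + b modulo 23.
Enumerate all 20 pairs:
a = 1: 1+11=12, 1+13=14, 1+17=18, 1+21=22
a = 7: 7+11=18, 7+13=20, 7+17=1, 7+21=5
a = 12: 12+11=0, 12+13=2, 12+17=6, 12+21=10
a = 13: 13+11=1, 13+13=3, 13+17=7, 13+21=11
a = 15: 15+11=3, 15+13=5, 15+17=9, 15+21=13
Distinct residues collected: {0, 1, 2, 3, 5, 6, 7, 9, 10, 11, 12, 13, 14, 18, 20, 22}
|A + B| = 16 (out of 23 total residues).

A + B = {0, 1, 2, 3, 5, 6, 7, 9, 10, 11, 12, 13, 14, 18, 20, 22}


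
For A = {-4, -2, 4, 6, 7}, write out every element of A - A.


A - A = {a - a' : a, a' ∈ A}.
Compute a - a' for each ordered pair (a, a'):
a = -4: -4--4=0, -4--2=-2, -4-4=-8, -4-6=-10, -4-7=-11
a = -2: -2--4=2, -2--2=0, -2-4=-6, -2-6=-8, -2-7=-9
a = 4: 4--4=8, 4--2=6, 4-4=0, 4-6=-2, 4-7=-3
a = 6: 6--4=10, 6--2=8, 6-4=2, 6-6=0, 6-7=-1
a = 7: 7--4=11, 7--2=9, 7-4=3, 7-6=1, 7-7=0
Collecting distinct values (and noting 0 appears from a-a):
A - A = {-11, -10, -9, -8, -6, -3, -2, -1, 0, 1, 2, 3, 6, 8, 9, 10, 11}
|A - A| = 17

A - A = {-11, -10, -9, -8, -6, -3, -2, -1, 0, 1, 2, 3, 6, 8, 9, 10, 11}


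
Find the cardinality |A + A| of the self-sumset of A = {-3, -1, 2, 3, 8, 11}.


A + A = {a + a' : a, a' ∈ A}; |A| = 6.
General bounds: 2|A| - 1 ≤ |A + A| ≤ |A|(|A|+1)/2, i.e. 11 ≤ |A + A| ≤ 21.
Lower bound 2|A|-1 is attained iff A is an arithmetic progression.
Enumerate sums a + a' for a ≤ a' (symmetric, so this suffices):
a = -3: -3+-3=-6, -3+-1=-4, -3+2=-1, -3+3=0, -3+8=5, -3+11=8
a = -1: -1+-1=-2, -1+2=1, -1+3=2, -1+8=7, -1+11=10
a = 2: 2+2=4, 2+3=5, 2+8=10, 2+11=13
a = 3: 3+3=6, 3+8=11, 3+11=14
a = 8: 8+8=16, 8+11=19
a = 11: 11+11=22
Distinct sums: {-6, -4, -2, -1, 0, 1, 2, 4, 5, 6, 7, 8, 10, 11, 13, 14, 16, 19, 22}
|A + A| = 19

|A + A| = 19


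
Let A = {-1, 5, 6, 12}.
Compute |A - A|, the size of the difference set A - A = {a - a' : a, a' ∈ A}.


A - A = {a - a' : a, a' ∈ A}; |A| = 4.
Bounds: 2|A|-1 ≤ |A - A| ≤ |A|² - |A| + 1, i.e. 7 ≤ |A - A| ≤ 13.
Note: 0 ∈ A - A always (from a - a). The set is symmetric: if d ∈ A - A then -d ∈ A - A.
Enumerate nonzero differences d = a - a' with a > a' (then include -d):
Positive differences: {1, 6, 7, 13}
Full difference set: {0} ∪ (positive diffs) ∪ (negative diffs).
|A - A| = 1 + 2·4 = 9 (matches direct enumeration: 9).

|A - A| = 9


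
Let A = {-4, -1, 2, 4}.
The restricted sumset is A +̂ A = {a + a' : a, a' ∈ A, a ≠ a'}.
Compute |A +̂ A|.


Restricted sumset: A +̂ A = {a + a' : a ∈ A, a' ∈ A, a ≠ a'}.
Equivalently, take A + A and drop any sum 2a that is achievable ONLY as a + a for a ∈ A (i.e. sums representable only with equal summands).
Enumerate pairs (a, a') with a < a' (symmetric, so each unordered pair gives one sum; this covers all a ≠ a'):
  -4 + -1 = -5
  -4 + 2 = -2
  -4 + 4 = 0
  -1 + 2 = 1
  -1 + 4 = 3
  2 + 4 = 6
Collected distinct sums: {-5, -2, 0, 1, 3, 6}
|A +̂ A| = 6
(Reference bound: |A +̂ A| ≥ 2|A| - 3 for |A| ≥ 2, with |A| = 4 giving ≥ 5.)

|A +̂ A| = 6


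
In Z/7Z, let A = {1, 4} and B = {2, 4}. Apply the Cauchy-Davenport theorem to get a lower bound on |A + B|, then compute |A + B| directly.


Cauchy-Davenport: |A + B| ≥ min(p, |A| + |B| - 1) for A, B nonempty in Z/pZ.
|A| = 2, |B| = 2, p = 7.
CD lower bound = min(7, 2 + 2 - 1) = min(7, 3) = 3.
Compute A + B mod 7 directly:
a = 1: 1+2=3, 1+4=5
a = 4: 4+2=6, 4+4=1
A + B = {1, 3, 5, 6}, so |A + B| = 4.
Verify: 4 ≥ 3? Yes ✓.

CD lower bound = 3, actual |A + B| = 4.


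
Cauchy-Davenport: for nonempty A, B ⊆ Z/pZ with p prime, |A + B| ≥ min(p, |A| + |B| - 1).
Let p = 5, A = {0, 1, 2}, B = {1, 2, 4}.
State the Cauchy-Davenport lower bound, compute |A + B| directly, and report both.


Cauchy-Davenport: |A + B| ≥ min(p, |A| + |B| - 1) for A, B nonempty in Z/pZ.
|A| = 3, |B| = 3, p = 5.
CD lower bound = min(5, 3 + 3 - 1) = min(5, 5) = 5.
Compute A + B mod 5 directly:
a = 0: 0+1=1, 0+2=2, 0+4=4
a = 1: 1+1=2, 1+2=3, 1+4=0
a = 2: 2+1=3, 2+2=4, 2+4=1
A + B = {0, 1, 2, 3, 4}, so |A + B| = 5.
Verify: 5 ≥ 5? Yes ✓.

CD lower bound = 5, actual |A + B| = 5.


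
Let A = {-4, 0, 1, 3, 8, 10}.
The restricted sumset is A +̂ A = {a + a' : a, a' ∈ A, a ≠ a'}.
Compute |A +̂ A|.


Restricted sumset: A +̂ A = {a + a' : a ∈ A, a' ∈ A, a ≠ a'}.
Equivalently, take A + A and drop any sum 2a that is achievable ONLY as a + a for a ∈ A (i.e. sums representable only with equal summands).
Enumerate pairs (a, a') with a < a' (symmetric, so each unordered pair gives one sum; this covers all a ≠ a'):
  -4 + 0 = -4
  -4 + 1 = -3
  -4 + 3 = -1
  -4 + 8 = 4
  -4 + 10 = 6
  0 + 1 = 1
  0 + 3 = 3
  0 + 8 = 8
  0 + 10 = 10
  1 + 3 = 4
  1 + 8 = 9
  1 + 10 = 11
  3 + 8 = 11
  3 + 10 = 13
  8 + 10 = 18
Collected distinct sums: {-4, -3, -1, 1, 3, 4, 6, 8, 9, 10, 11, 13, 18}
|A +̂ A| = 13
(Reference bound: |A +̂ A| ≥ 2|A| - 3 for |A| ≥ 2, with |A| = 6 giving ≥ 9.)

|A +̂ A| = 13


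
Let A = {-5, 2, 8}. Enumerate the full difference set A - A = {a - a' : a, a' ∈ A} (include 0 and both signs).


A - A = {a - a' : a, a' ∈ A}.
Compute a - a' for each ordered pair (a, a'):
a = -5: -5--5=0, -5-2=-7, -5-8=-13
a = 2: 2--5=7, 2-2=0, 2-8=-6
a = 8: 8--5=13, 8-2=6, 8-8=0
Collecting distinct values (and noting 0 appears from a-a):
A - A = {-13, -7, -6, 0, 6, 7, 13}
|A - A| = 7

A - A = {-13, -7, -6, 0, 6, 7, 13}


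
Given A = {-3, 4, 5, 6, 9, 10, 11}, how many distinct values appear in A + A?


A + A = {a + a' : a, a' ∈ A}; |A| = 7.
General bounds: 2|A| - 1 ≤ |A + A| ≤ |A|(|A|+1)/2, i.e. 13 ≤ |A + A| ≤ 28.
Lower bound 2|A|-1 is attained iff A is an arithmetic progression.
Enumerate sums a + a' for a ≤ a' (symmetric, so this suffices):
a = -3: -3+-3=-6, -3+4=1, -3+5=2, -3+6=3, -3+9=6, -3+10=7, -3+11=8
a = 4: 4+4=8, 4+5=9, 4+6=10, 4+9=13, 4+10=14, 4+11=15
a = 5: 5+5=10, 5+6=11, 5+9=14, 5+10=15, 5+11=16
a = 6: 6+6=12, 6+9=15, 6+10=16, 6+11=17
a = 9: 9+9=18, 9+10=19, 9+11=20
a = 10: 10+10=20, 10+11=21
a = 11: 11+11=22
Distinct sums: {-6, 1, 2, 3, 6, 7, 8, 9, 10, 11, 12, 13, 14, 15, 16, 17, 18, 19, 20, 21, 22}
|A + A| = 21

|A + A| = 21


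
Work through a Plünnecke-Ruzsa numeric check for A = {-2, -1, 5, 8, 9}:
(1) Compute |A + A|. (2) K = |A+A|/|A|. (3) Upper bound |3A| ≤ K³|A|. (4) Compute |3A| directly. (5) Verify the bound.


|A| = 5.
Step 1: Compute A + A by enumerating all 25 pairs.
A + A = {-4, -3, -2, 3, 4, 6, 7, 8, 10, 13, 14, 16, 17, 18}, so |A + A| = 14.
Step 2: Doubling constant K = |A + A|/|A| = 14/5 = 14/5 ≈ 2.8000.
Step 3: Plünnecke-Ruzsa gives |3A| ≤ K³·|A| = (2.8000)³ · 5 ≈ 109.7600.
Step 4: Compute 3A = A + A + A directly by enumerating all triples (a,b,c) ∈ A³; |3A| = 29.
Step 5: Check 29 ≤ 109.7600? Yes ✓.

K = 14/5, Plünnecke-Ruzsa bound K³|A| ≈ 109.7600, |3A| = 29, inequality holds.


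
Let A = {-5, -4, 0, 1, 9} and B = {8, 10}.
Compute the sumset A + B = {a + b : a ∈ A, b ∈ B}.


A + B = {a + b : a ∈ A, b ∈ B}.
Enumerate all |A|·|B| = 5·2 = 10 pairs (a, b) and collect distinct sums.
a = -5: -5+8=3, -5+10=5
a = -4: -4+8=4, -4+10=6
a = 0: 0+8=8, 0+10=10
a = 1: 1+8=9, 1+10=11
a = 9: 9+8=17, 9+10=19
Collecting distinct sums: A + B = {3, 4, 5, 6, 8, 9, 10, 11, 17, 19}
|A + B| = 10

A + B = {3, 4, 5, 6, 8, 9, 10, 11, 17, 19}


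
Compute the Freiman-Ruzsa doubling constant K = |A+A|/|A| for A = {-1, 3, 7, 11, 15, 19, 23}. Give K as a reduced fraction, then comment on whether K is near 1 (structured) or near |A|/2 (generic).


|A| = 7.
Compute A + A by enumerating all 49 pairs.
A + A = {-2, 2, 6, 10, 14, 18, 22, 26, 30, 34, 38, 42, 46}, so |A + A| = 13.
K = |A + A| / |A| = 13/7 (already in lowest terms) ≈ 1.8571.
Reference: AP of size 7 gives K = 13/7 ≈ 1.8571; a fully generic set of size 7 gives K ≈ 4.0000.

|A| = 7, |A + A| = 13, K = 13/7.


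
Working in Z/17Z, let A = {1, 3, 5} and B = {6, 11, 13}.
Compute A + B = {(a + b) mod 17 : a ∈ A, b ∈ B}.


Work in Z/17Z: reduce every sum a + b modulo 17.
Enumerate all 9 pairs:
a = 1: 1+6=7, 1+11=12, 1+13=14
a = 3: 3+6=9, 3+11=14, 3+13=16
a = 5: 5+6=11, 5+11=16, 5+13=1
Distinct residues collected: {1, 7, 9, 11, 12, 14, 16}
|A + B| = 7 (out of 17 total residues).

A + B = {1, 7, 9, 11, 12, 14, 16}


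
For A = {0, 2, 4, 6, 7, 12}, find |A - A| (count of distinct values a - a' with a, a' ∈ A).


A - A = {a - a' : a, a' ∈ A}; |A| = 6.
Bounds: 2|A|-1 ≤ |A - A| ≤ |A|² - |A| + 1, i.e. 11 ≤ |A - A| ≤ 31.
Note: 0 ∈ A - A always (from a - a). The set is symmetric: if d ∈ A - A then -d ∈ A - A.
Enumerate nonzero differences d = a - a' with a > a' (then include -d):
Positive differences: {1, 2, 3, 4, 5, 6, 7, 8, 10, 12}
Full difference set: {0} ∪ (positive diffs) ∪ (negative diffs).
|A - A| = 1 + 2·10 = 21 (matches direct enumeration: 21).

|A - A| = 21


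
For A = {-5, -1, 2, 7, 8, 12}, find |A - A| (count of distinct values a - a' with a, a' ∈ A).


A - A = {a - a' : a, a' ∈ A}; |A| = 6.
Bounds: 2|A|-1 ≤ |A - A| ≤ |A|² - |A| + 1, i.e. 11 ≤ |A - A| ≤ 31.
Note: 0 ∈ A - A always (from a - a). The set is symmetric: if d ∈ A - A then -d ∈ A - A.
Enumerate nonzero differences d = a - a' with a > a' (then include -d):
Positive differences: {1, 3, 4, 5, 6, 7, 8, 9, 10, 12, 13, 17}
Full difference set: {0} ∪ (positive diffs) ∪ (negative diffs).
|A - A| = 1 + 2·12 = 25 (matches direct enumeration: 25).

|A - A| = 25


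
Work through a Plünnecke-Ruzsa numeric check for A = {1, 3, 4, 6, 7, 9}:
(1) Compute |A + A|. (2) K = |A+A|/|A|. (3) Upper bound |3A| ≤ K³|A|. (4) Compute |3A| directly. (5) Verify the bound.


|A| = 6.
Step 1: Compute A + A by enumerating all 36 pairs.
A + A = {2, 4, 5, 6, 7, 8, 9, 10, 11, 12, 13, 14, 15, 16, 18}, so |A + A| = 15.
Step 2: Doubling constant K = |A + A|/|A| = 15/6 = 15/6 ≈ 2.5000.
Step 3: Plünnecke-Ruzsa gives |3A| ≤ K³·|A| = (2.5000)³ · 6 ≈ 93.7500.
Step 4: Compute 3A = A + A + A directly by enumerating all triples (a,b,c) ∈ A³; |3A| = 23.
Step 5: Check 23 ≤ 93.7500? Yes ✓.

K = 15/6, Plünnecke-Ruzsa bound K³|A| ≈ 93.7500, |3A| = 23, inequality holds.


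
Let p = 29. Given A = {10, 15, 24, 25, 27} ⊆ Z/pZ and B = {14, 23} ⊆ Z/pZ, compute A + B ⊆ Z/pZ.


Work in Z/29Z: reduce every sum a + b modulo 29.
Enumerate all 10 pairs:
a = 10: 10+14=24, 10+23=4
a = 15: 15+14=0, 15+23=9
a = 24: 24+14=9, 24+23=18
a = 25: 25+14=10, 25+23=19
a = 27: 27+14=12, 27+23=21
Distinct residues collected: {0, 4, 9, 10, 12, 18, 19, 21, 24}
|A + B| = 9 (out of 29 total residues).

A + B = {0, 4, 9, 10, 12, 18, 19, 21, 24}


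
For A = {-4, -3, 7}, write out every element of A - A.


A - A = {a - a' : a, a' ∈ A}.
Compute a - a' for each ordered pair (a, a'):
a = -4: -4--4=0, -4--3=-1, -4-7=-11
a = -3: -3--4=1, -3--3=0, -3-7=-10
a = 7: 7--4=11, 7--3=10, 7-7=0
Collecting distinct values (and noting 0 appears from a-a):
A - A = {-11, -10, -1, 0, 1, 10, 11}
|A - A| = 7

A - A = {-11, -10, -1, 0, 1, 10, 11}


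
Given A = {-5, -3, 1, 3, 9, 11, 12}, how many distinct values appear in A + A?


A + A = {a + a' : a, a' ∈ A}; |A| = 7.
General bounds: 2|A| - 1 ≤ |A + A| ≤ |A|(|A|+1)/2, i.e. 13 ≤ |A + A| ≤ 28.
Lower bound 2|A|-1 is attained iff A is an arithmetic progression.
Enumerate sums a + a' for a ≤ a' (symmetric, so this suffices):
a = -5: -5+-5=-10, -5+-3=-8, -5+1=-4, -5+3=-2, -5+9=4, -5+11=6, -5+12=7
a = -3: -3+-3=-6, -3+1=-2, -3+3=0, -3+9=6, -3+11=8, -3+12=9
a = 1: 1+1=2, 1+3=4, 1+9=10, 1+11=12, 1+12=13
a = 3: 3+3=6, 3+9=12, 3+11=14, 3+12=15
a = 9: 9+9=18, 9+11=20, 9+12=21
a = 11: 11+11=22, 11+12=23
a = 12: 12+12=24
Distinct sums: {-10, -8, -6, -4, -2, 0, 2, 4, 6, 7, 8, 9, 10, 12, 13, 14, 15, 18, 20, 21, 22, 23, 24}
|A + A| = 23

|A + A| = 23


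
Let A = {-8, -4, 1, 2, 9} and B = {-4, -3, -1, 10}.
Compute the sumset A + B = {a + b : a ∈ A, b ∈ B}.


A + B = {a + b : a ∈ A, b ∈ B}.
Enumerate all |A|·|B| = 5·4 = 20 pairs (a, b) and collect distinct sums.
a = -8: -8+-4=-12, -8+-3=-11, -8+-1=-9, -8+10=2
a = -4: -4+-4=-8, -4+-3=-7, -4+-1=-5, -4+10=6
a = 1: 1+-4=-3, 1+-3=-2, 1+-1=0, 1+10=11
a = 2: 2+-4=-2, 2+-3=-1, 2+-1=1, 2+10=12
a = 9: 9+-4=5, 9+-3=6, 9+-1=8, 9+10=19
Collecting distinct sums: A + B = {-12, -11, -9, -8, -7, -5, -3, -2, -1, 0, 1, 2, 5, 6, 8, 11, 12, 19}
|A + B| = 18

A + B = {-12, -11, -9, -8, -7, -5, -3, -2, -1, 0, 1, 2, 5, 6, 8, 11, 12, 19}


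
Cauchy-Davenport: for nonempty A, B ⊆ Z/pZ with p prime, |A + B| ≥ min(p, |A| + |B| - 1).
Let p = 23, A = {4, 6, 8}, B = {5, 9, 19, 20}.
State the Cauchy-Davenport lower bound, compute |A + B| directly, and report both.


Cauchy-Davenport: |A + B| ≥ min(p, |A| + |B| - 1) for A, B nonempty in Z/pZ.
|A| = 3, |B| = 4, p = 23.
CD lower bound = min(23, 3 + 4 - 1) = min(23, 6) = 6.
Compute A + B mod 23 directly:
a = 4: 4+5=9, 4+9=13, 4+19=0, 4+20=1
a = 6: 6+5=11, 6+9=15, 6+19=2, 6+20=3
a = 8: 8+5=13, 8+9=17, 8+19=4, 8+20=5
A + B = {0, 1, 2, 3, 4, 5, 9, 11, 13, 15, 17}, so |A + B| = 11.
Verify: 11 ≥ 6? Yes ✓.

CD lower bound = 6, actual |A + B| = 11.


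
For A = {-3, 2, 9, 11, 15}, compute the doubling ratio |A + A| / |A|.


|A| = 5.
Compute A + A by enumerating all 25 pairs.
A + A = {-6, -1, 4, 6, 8, 11, 12, 13, 17, 18, 20, 22, 24, 26, 30}, so |A + A| = 15.
K = |A + A| / |A| = 15/5 = 3/1 ≈ 3.0000.
Reference: AP of size 5 gives K = 9/5 ≈ 1.8000; a fully generic set of size 5 gives K ≈ 3.0000.

|A| = 5, |A + A| = 15, K = 15/5 = 3/1.


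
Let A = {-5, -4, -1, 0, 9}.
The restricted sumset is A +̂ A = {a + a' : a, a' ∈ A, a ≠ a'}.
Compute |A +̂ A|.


Restricted sumset: A +̂ A = {a + a' : a ∈ A, a' ∈ A, a ≠ a'}.
Equivalently, take A + A and drop any sum 2a that is achievable ONLY as a + a for a ∈ A (i.e. sums representable only with equal summands).
Enumerate pairs (a, a') with a < a' (symmetric, so each unordered pair gives one sum; this covers all a ≠ a'):
  -5 + -4 = -9
  -5 + -1 = -6
  -5 + 0 = -5
  -5 + 9 = 4
  -4 + -1 = -5
  -4 + 0 = -4
  -4 + 9 = 5
  -1 + 0 = -1
  -1 + 9 = 8
  0 + 9 = 9
Collected distinct sums: {-9, -6, -5, -4, -1, 4, 5, 8, 9}
|A +̂ A| = 9
(Reference bound: |A +̂ A| ≥ 2|A| - 3 for |A| ≥ 2, with |A| = 5 giving ≥ 7.)

|A +̂ A| = 9


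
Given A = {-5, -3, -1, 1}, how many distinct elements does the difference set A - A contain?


A - A = {a - a' : a, a' ∈ A}; |A| = 4.
Bounds: 2|A|-1 ≤ |A - A| ≤ |A|² - |A| + 1, i.e. 7 ≤ |A - A| ≤ 13.
Note: 0 ∈ A - A always (from a - a). The set is symmetric: if d ∈ A - A then -d ∈ A - A.
Enumerate nonzero differences d = a - a' with a > a' (then include -d):
Positive differences: {2, 4, 6}
Full difference set: {0} ∪ (positive diffs) ∪ (negative diffs).
|A - A| = 1 + 2·3 = 7 (matches direct enumeration: 7).

|A - A| = 7


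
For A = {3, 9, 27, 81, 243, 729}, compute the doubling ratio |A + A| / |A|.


|A| = 6.
Compute A + A by enumerating all 36 pairs.
A + A = {6, 12, 18, 30, 36, 54, 84, 90, 108, 162, 246, 252, 270, 324, 486, 732, 738, 756, 810, 972, 1458}, so |A + A| = 21.
K = |A + A| / |A| = 21/6 = 7/2 ≈ 3.5000.
Reference: AP of size 6 gives K = 11/6 ≈ 1.8333; a fully generic set of size 6 gives K ≈ 3.5000.

|A| = 6, |A + A| = 21, K = 21/6 = 7/2.


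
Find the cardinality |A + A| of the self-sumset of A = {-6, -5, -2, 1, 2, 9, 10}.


A + A = {a + a' : a, a' ∈ A}; |A| = 7.
General bounds: 2|A| - 1 ≤ |A + A| ≤ |A|(|A|+1)/2, i.e. 13 ≤ |A + A| ≤ 28.
Lower bound 2|A|-1 is attained iff A is an arithmetic progression.
Enumerate sums a + a' for a ≤ a' (symmetric, so this suffices):
a = -6: -6+-6=-12, -6+-5=-11, -6+-2=-8, -6+1=-5, -6+2=-4, -6+9=3, -6+10=4
a = -5: -5+-5=-10, -5+-2=-7, -5+1=-4, -5+2=-3, -5+9=4, -5+10=5
a = -2: -2+-2=-4, -2+1=-1, -2+2=0, -2+9=7, -2+10=8
a = 1: 1+1=2, 1+2=3, 1+9=10, 1+10=11
a = 2: 2+2=4, 2+9=11, 2+10=12
a = 9: 9+9=18, 9+10=19
a = 10: 10+10=20
Distinct sums: {-12, -11, -10, -8, -7, -5, -4, -3, -1, 0, 2, 3, 4, 5, 7, 8, 10, 11, 12, 18, 19, 20}
|A + A| = 22

|A + A| = 22


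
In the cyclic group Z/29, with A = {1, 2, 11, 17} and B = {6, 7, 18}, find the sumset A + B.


Work in Z/29Z: reduce every sum a + b modulo 29.
Enumerate all 12 pairs:
a = 1: 1+6=7, 1+7=8, 1+18=19
a = 2: 2+6=8, 2+7=9, 2+18=20
a = 11: 11+6=17, 11+7=18, 11+18=0
a = 17: 17+6=23, 17+7=24, 17+18=6
Distinct residues collected: {0, 6, 7, 8, 9, 17, 18, 19, 20, 23, 24}
|A + B| = 11 (out of 29 total residues).

A + B = {0, 6, 7, 8, 9, 17, 18, 19, 20, 23, 24}


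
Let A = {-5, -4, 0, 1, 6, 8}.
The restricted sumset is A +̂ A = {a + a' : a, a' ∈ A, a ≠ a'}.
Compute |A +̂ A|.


Restricted sumset: A +̂ A = {a + a' : a ∈ A, a' ∈ A, a ≠ a'}.
Equivalently, take A + A and drop any sum 2a that is achievable ONLY as a + a for a ∈ A (i.e. sums representable only with equal summands).
Enumerate pairs (a, a') with a < a' (symmetric, so each unordered pair gives one sum; this covers all a ≠ a'):
  -5 + -4 = -9
  -5 + 0 = -5
  -5 + 1 = -4
  -5 + 6 = 1
  -5 + 8 = 3
  -4 + 0 = -4
  -4 + 1 = -3
  -4 + 6 = 2
  -4 + 8 = 4
  0 + 1 = 1
  0 + 6 = 6
  0 + 8 = 8
  1 + 6 = 7
  1 + 8 = 9
  6 + 8 = 14
Collected distinct sums: {-9, -5, -4, -3, 1, 2, 3, 4, 6, 7, 8, 9, 14}
|A +̂ A| = 13
(Reference bound: |A +̂ A| ≥ 2|A| - 3 for |A| ≥ 2, with |A| = 6 giving ≥ 9.)

|A +̂ A| = 13
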